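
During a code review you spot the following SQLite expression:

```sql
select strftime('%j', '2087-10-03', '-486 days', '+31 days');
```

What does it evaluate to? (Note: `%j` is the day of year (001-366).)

First apply '-486 days', '+31 days': 2087-10-03 → 2086-07-05.
Day-of-year for 2086-07-05: days since 2086-01-01 inclusive = 186, zero-padded to 186.

186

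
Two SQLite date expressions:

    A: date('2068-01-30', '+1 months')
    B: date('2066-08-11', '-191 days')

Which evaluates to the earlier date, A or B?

A = 2068-03-01.
B = 2066-02-01.
B is earlier.

B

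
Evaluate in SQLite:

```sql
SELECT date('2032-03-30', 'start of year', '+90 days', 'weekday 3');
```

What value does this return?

`start of year` rewinds 2032-03-30 to 2032-01-01.
Applying '+90 days' to 2032-01-01: counting 90 days forward gives 2032-03-31.
`weekday 3` advances to the next Wednesday; 2032-03-31 is already a Wednesday, so it stays at 2032-03-31.

2032-03-31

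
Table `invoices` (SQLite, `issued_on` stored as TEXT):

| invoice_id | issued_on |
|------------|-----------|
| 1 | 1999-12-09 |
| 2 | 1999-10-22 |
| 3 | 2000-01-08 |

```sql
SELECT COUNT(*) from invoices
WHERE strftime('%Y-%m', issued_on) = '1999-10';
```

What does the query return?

1

Rows with year-month 1999-10: 1999-10-22 → 1.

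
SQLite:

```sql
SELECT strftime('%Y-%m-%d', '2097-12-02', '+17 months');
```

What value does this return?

First apply '+17 months': 2097-12-02 → 2099-05-02.
`%Y-%m-%d` extracts the ISO date: 2099-05-02.

2099-05-02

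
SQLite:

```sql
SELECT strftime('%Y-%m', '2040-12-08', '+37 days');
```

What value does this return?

2041-01

First apply '+37 days': 2040-12-08 → 2041-01-14.
`%Y-%m` extracts the year-month: 2041-01.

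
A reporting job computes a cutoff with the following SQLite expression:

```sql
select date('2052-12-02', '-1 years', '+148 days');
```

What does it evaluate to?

2052-04-28

Adding -1 year to 2052-12-02 gives 2051-12-02.
Applying '+148 days' to 2051-12-02: counting 148 days forward gives 2052-04-28.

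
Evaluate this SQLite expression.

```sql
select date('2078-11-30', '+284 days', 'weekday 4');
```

Applying '+284 days' to 2078-11-30: counting 284 days forward gives 2079-09-10.
`weekday 4` advances to the next Thursday; 2079-09-10 is a Sunday, so it moves forward to 2079-09-14.

2079-09-14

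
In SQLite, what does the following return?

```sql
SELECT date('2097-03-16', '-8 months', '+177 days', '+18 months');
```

2098-07-09

Adding -8 months to 2097-03-16 gives 2096-07-16.
Applying '+177 days' to 2096-07-16: counting 177 days forward gives 2097-01-09.
Adding +18 months to 2097-01-09 gives 2098-07-09.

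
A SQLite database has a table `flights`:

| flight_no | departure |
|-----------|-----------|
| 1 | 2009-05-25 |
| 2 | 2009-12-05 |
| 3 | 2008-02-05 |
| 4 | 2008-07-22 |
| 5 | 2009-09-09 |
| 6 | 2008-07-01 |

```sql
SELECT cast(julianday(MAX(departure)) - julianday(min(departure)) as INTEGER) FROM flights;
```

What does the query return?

MIN = 2008-02-05, MAX = 2009-12-05.
24 days remain in February 2008 after the 5th (29 − 5).
Full months from March 2008 through November 2009 contribute their day counts.
Then 5 days into December 2009.
Total: 24 + 31 + 30 + 31 + 30 + 31 + 31 + 30 + 31 + 30 + 31 + 31 + 28 + 31 + 30 + 31 + 30 + 31 + 31 + 30 + 31 + 30 + 5 = 669.

669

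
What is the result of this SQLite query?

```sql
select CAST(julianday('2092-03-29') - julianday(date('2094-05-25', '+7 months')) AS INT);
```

Adding +7 months to 2094-05-25 gives 2094-12-25.
2 days remain in March 2092 after the 29th (31 − 29).
Full months from April 2092 through November 2094 contribute their day counts.
Then 25 days into December 2094.
Total: 2 + 30 + 31 + 30 + 31 + 31 + 30 + 31 + 30 + 31 + 31 + 28 + 31 + 30 + 31 + 30 + 31 + 31 + 30 + 31 + 30 + 31 + 31 + 28 + 31 + 30 + 31 + 30 + 31 + 31 + 30 + 31 + 30 + 25 = 1001.
The subtraction is earlier − later, so the result is −1001 → -1001.

-1001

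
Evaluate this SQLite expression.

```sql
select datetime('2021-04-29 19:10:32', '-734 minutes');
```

2021-04-29 06:56:32

734 minutes = 12h 14m; -734 minutes from 2021-04-29 19:10:32 is 2021-04-29 06:56:32.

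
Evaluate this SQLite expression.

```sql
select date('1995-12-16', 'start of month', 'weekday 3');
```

`start of month` rewinds 1995-12-16 to 1995-12-01.
`weekday 3` advances to the next Wednesday; 1995-12-01 is a Friday, so it moves forward to 1995-12-06.

1995-12-06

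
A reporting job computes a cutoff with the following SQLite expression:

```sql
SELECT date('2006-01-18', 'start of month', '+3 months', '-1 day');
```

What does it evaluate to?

`start of month` rewinds 2006-01-18 to 2006-01-01.
Adding +3 months to 2006-01-01 gives 2006-04-01.
Going back 1 day from 2006-04-01 reaches 2006-03-31 (last day of March, 31 days).

2006-03-31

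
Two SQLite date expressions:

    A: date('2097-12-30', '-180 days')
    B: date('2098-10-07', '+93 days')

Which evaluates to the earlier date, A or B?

A = 2097-07-03.
B = 2099-01-08.
A is earlier.

A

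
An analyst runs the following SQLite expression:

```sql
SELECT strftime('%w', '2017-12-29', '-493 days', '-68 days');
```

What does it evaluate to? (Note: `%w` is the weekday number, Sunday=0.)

4

First apply '-493 days', '-68 days': 2017-12-29 → 2016-06-16.
2016-06-16 is a Thursday; with Sunday=0 that is 4.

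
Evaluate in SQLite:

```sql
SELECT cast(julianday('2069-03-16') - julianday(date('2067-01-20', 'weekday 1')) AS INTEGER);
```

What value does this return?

`weekday 1` advances to the next Monday; 2067-01-20 is a Thursday, so it moves forward to 2067-01-24.
7 days remain in January 2067 after the 24th (31 − 24).
Full months from February 2067 through February 2069 contribute their day counts.
Then 16 days into March 2069.
Total: 7 + 28 + 31 + 30 + 31 + 30 + 31 + 31 + 30 + 31 + 30 + 31 + 31 + 29 + 31 + 30 + 31 + 30 + 31 + 31 + 30 + 31 + 30 + 31 + 31 + 28 + 16 = 782.

782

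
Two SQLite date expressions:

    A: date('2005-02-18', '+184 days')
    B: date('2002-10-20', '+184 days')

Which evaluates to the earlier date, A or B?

B

A = 2005-08-21.
B = 2003-04-22.
B is earlier.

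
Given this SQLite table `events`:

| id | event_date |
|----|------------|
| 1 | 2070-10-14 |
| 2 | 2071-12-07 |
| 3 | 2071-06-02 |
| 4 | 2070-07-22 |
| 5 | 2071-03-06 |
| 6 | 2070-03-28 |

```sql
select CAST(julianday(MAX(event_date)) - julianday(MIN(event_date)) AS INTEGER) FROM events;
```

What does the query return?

MIN = 2070-03-28, MAX = 2071-12-07.
3 days remain in March 2070 after the 28th (31 − 28).
Full months from April 2070 through November 2071 contribute their day counts.
Then 7 days into December 2071.
Total: 3 + 30 + 31 + 30 + 31 + 31 + 30 + 31 + 30 + 31 + 31 + 28 + 31 + 30 + 31 + 30 + 31 + 31 + 30 + 31 + 30 + 7 = 619.

619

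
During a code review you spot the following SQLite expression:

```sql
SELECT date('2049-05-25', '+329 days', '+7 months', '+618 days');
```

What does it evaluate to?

Applying '+329 days' to 2049-05-25: counting 329 days forward gives 2050-04-19.
Adding +7 months to 2050-04-19 gives 2050-11-19.
Applying '+618 days' to 2050-11-19: counting 618 days forward gives 2052-07-29.

2052-07-29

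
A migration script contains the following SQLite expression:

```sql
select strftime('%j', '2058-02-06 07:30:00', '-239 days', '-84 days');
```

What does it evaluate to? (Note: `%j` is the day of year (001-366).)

079

First apply '-239 days', '-84 days': 2058-02-06 07:30:00 → 2057-03-20 07:30:00.
Day-of-year for 2057-03-20: days since 2057-01-01 inclusive = 79, zero-padded to 079.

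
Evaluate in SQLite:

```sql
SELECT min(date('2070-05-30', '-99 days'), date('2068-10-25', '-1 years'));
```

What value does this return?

2067-10-25

date('2070-05-30', '-99 days') → 2070-02-20.
date('2068-10-25', '-1 years') → 2067-10-25.
Earlier of the two is 2067-10-25.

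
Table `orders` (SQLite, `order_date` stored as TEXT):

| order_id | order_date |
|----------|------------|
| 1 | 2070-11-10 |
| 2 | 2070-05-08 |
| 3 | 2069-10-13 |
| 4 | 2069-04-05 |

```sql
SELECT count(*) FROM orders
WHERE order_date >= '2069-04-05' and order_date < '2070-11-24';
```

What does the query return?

4

Rows in [2069-04-05, 2070-11-24): 2070-11-10, 2070-05-08, 2069-10-13, 2069-04-05 → 4 rows.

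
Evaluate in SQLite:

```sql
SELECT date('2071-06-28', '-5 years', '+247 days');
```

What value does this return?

2067-03-02

Adding -5 years to 2071-06-28 gives 2066-06-28.
Applying '+247 days' to 2066-06-28: counting 247 days forward gives 2067-03-02.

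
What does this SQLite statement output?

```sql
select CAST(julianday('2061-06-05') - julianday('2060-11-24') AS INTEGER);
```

6 days remain in November 2060 after the 24th (30 − 24).
Full months from December 2060 through May 2061 contribute their day counts.
Then 5 days into June 2061.
Total: 6 + 31 + 31 + 28 + 31 + 30 + 31 + 5 = 193.

193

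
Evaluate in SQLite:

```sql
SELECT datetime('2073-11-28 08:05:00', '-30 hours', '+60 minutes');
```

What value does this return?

2073-11-27 03:05:00

-30 hours from 2073-11-28 08:05:00 is 2073-11-27 02:05:00 (crosses midnight).
60 minutes = 1h 0m; +60 minutes from 2073-11-27 02:05:00 is 2073-11-27 03:05:00.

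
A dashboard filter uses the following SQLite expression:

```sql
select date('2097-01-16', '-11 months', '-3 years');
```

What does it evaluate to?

Adding -11 months to 2097-01-16 gives 2096-02-16.
Adding -3 years to 2096-02-16 gives 2093-02-16.

2093-02-16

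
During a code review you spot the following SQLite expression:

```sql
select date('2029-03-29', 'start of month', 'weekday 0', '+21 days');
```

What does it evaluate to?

2029-03-25

`start of month` rewinds 2029-03-29 to 2029-03-01.
`weekday 0` advances to the next Sunday; 2029-03-01 is a Thursday, so it moves forward to 2029-03-04.
Advancing 21 more days within March lands on 2029-03-25.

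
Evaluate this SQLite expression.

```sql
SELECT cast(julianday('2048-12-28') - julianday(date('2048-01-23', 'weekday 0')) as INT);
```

337

`weekday 0` advances to the next Sunday; 2048-01-23 is a Thursday, so it moves forward to 2048-01-26.
5 days remain in January 2048 after the 26th (31 − 26).
Full months from February 2048 through November 2048 contribute their day counts.
Then 28 days into December 2048.
Total: 5 + 29 + 31 + 30 + 31 + 30 + 31 + 31 + 30 + 31 + 30 + 28 = 337.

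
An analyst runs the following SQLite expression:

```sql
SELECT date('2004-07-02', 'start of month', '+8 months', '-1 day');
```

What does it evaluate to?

`start of month` rewinds 2004-07-02 to 2004-07-01.
Adding +8 months to 2004-07-01 gives 2005-03-01.
Going back 1 day from 2005-03-01 reaches 2005-02-28 (last day of February, 28 days).

2005-02-28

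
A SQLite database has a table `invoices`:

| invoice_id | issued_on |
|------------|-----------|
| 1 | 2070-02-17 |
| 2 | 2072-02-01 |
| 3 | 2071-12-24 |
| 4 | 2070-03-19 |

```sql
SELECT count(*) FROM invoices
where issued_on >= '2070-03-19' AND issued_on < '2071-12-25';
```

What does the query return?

2

Rows in [2070-03-19, 2071-12-25): 2071-12-24, 2070-03-19 → 2 rows.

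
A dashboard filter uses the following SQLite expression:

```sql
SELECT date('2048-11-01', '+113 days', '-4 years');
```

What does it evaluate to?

2045-02-22

Applying '+113 days' to 2048-11-01: counting 113 days forward gives 2049-02-22.
Adding -4 years to 2049-02-22 gives 2045-02-22.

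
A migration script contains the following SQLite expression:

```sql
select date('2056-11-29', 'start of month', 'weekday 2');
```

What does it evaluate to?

2056-11-07

`start of month` rewinds 2056-11-29 to 2056-11-01.
`weekday 2` advances to the next Tuesday; 2056-11-01 is a Wednesday, so it moves forward to 2056-11-07.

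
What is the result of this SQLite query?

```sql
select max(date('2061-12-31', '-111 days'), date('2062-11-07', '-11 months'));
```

2061-12-07

date('2061-12-31', '-111 days') → 2061-09-11.
date('2062-11-07', '-11 months') → 2061-12-07.
Later of the two is 2061-12-07.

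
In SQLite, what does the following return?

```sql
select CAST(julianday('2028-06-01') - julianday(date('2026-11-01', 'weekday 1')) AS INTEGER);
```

`weekday 1` advances to the next Monday; 2026-11-01 is a Sunday, so it moves forward to 2026-11-02.
28 days remain in November 2026 after the 2nd (30 − 2).
Full months from December 2026 through May 2028 contribute their day counts.
Then 1 day into June 2028.
Total: 28 + 31 + 31 + 28 + 31 + 30 + 31 + 30 + 31 + 31 + 30 + 31 + 30 + 31 + 31 + 29 + 31 + 30 + 31 + 1 = 577.

577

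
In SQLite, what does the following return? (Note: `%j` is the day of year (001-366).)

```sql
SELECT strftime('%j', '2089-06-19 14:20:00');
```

Day-of-year for 2089-06-19: days since 2089-01-01 inclusive = 170, zero-padded to 170.

170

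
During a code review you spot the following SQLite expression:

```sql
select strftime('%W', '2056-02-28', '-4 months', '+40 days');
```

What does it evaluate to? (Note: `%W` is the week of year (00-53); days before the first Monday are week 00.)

First apply '-4 months', '+40 days': 2056-02-28 → 2055-12-07.
2055-12-07 is a Tuesday. SQLite's %W counts Mondays since the year started; the result is 49.

49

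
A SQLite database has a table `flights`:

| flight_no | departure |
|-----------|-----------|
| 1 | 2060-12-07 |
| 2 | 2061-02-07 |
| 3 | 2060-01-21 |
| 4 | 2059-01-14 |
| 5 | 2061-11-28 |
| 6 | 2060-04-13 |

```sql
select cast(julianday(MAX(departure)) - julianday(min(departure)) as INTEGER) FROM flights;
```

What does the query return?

MIN = 2059-01-14, MAX = 2061-11-28.
17 days remain in January 2059 after the 14th (31 − 14).
Full months from February 2059 through October 2061 contribute their day counts.
Then 28 days into November 2061.
Total: 17 + 28 + 31 + 30 + 31 + 30 + 31 + 31 + 30 + 31 + 30 + 31 + 31 + 29 + 31 + 30 + 31 + 30 + 31 + 31 + 30 + 31 + 30 + 31 + 31 + 28 + 31 + 30 + 31 + 30 + 31 + 31 + 30 + 31 + 28 = 1049.

1049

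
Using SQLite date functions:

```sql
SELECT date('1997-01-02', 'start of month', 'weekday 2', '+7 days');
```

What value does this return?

1997-01-14

`start of month` rewinds 1997-01-02 to 1997-01-01.
`weekday 2` advances to the next Tuesday; 1997-01-01 is a Wednesday, so it moves forward to 1997-01-07.
Advancing 7 more days within January lands on 1997-01-14.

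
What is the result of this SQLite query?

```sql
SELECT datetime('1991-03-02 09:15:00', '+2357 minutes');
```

2357 minutes = 39h 17m; +2357 minutes from 1991-03-02 09:15:00 is 1991-03-04 00:32:00 (crosses midnight).

1991-03-04 00:32:00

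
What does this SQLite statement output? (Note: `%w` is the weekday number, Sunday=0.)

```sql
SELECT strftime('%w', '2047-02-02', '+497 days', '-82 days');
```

1

First apply '+497 days', '-82 days': 2047-02-02 → 2048-03-23.
2048-03-23 is a Monday; with Sunday=0 that is 1.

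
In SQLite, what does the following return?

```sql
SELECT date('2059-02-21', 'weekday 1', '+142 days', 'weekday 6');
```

2059-07-19

`weekday 1` advances to the next Monday; 2059-02-21 is a Friday, so it moves forward to 2059-02-24.
Applying '+142 days' to 2059-02-24: counting 142 days forward gives 2059-07-16.
`weekday 6` advances to the next Saturday; 2059-07-16 is a Wednesday, so it moves forward to 2059-07-19.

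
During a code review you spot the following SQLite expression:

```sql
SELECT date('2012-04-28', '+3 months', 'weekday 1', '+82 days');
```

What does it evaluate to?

2012-10-20

Adding +3 months to 2012-04-28 gives 2012-07-28.
`weekday 1` advances to the next Monday; 2012-07-28 is a Saturday, so it moves forward to 2012-07-30.
Applying '+82 days' to 2012-07-30: counting 82 days forward gives 2012-10-20.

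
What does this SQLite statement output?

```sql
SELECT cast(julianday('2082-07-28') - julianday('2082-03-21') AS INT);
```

10 days remain in March 2082 after the 21st (31 − 21).
April 2082: 30 days.
May 2082: 31 days.
June 2082: 30 days.
Then 28 days into July 2082.
Total: 10 + 30 + 31 + 30 + 28 = 129.

129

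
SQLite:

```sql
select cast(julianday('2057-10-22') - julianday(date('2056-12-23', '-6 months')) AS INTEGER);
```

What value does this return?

486

Adding -6 months to 2056-12-23 gives 2056-06-23.
7 days remain in June 2056 after the 23rd (30 − 23).
Full months from July 2056 through September 2057 contribute their day counts.
Then 22 days into October 2057.
Total: 7 + 31 + 31 + 30 + 31 + 30 + 31 + 31 + 28 + 31 + 30 + 31 + 30 + 31 + 31 + 30 + 22 = 486.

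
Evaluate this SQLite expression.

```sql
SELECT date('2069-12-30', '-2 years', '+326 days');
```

2068-11-20

Adding -2 years to 2069-12-30 gives 2067-12-30.
Applying '+326 days' to 2067-12-30: counting 326 days forward gives 2068-11-20.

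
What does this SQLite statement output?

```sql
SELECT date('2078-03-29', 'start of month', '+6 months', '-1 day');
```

`start of month` rewinds 2078-03-29 to 2078-03-01.
Adding +6 months to 2078-03-01 gives 2078-09-01.
Going back 1 day from 2078-09-01 reaches 2078-08-31 (last day of August, 31 days).

2078-08-31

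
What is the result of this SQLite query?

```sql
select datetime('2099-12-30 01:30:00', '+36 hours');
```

2099-12-31 13:30:00

+36 hours from 2099-12-30 01:30:00 is 2099-12-31 13:30:00 (crosses midnight).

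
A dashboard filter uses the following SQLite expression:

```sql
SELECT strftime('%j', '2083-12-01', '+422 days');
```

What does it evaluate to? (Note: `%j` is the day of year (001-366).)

026

First apply '+422 days': 2083-12-01 → 2085-01-26.
Day-of-year for 2085-01-26: days since 2085-01-01 inclusive = 26, zero-padded to 026.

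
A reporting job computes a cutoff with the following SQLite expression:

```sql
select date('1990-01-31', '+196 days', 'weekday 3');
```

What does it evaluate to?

1990-08-15

Applying '+196 days' to 1990-01-31: counting 196 days forward gives 1990-08-15.
`weekday 3` advances to the next Wednesday; 1990-08-15 is already a Wednesday, so it stays at 1990-08-15.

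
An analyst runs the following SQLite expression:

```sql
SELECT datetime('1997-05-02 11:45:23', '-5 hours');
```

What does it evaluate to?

-5 hours from 1997-05-02 11:45:23 is 1997-05-02 06:45:23.

1997-05-02 06:45:23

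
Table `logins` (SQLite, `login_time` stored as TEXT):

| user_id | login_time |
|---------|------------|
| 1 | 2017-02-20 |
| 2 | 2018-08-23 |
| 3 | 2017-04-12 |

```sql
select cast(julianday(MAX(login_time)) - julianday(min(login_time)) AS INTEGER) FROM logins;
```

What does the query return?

549

MIN = 2017-02-20, MAX = 2018-08-23.
8 days remain in February 2017 after the 20th (28 − 20).
Full months from March 2017 through July 2018 contribute their day counts.
Then 23 days into August 2018.
Total: 8 + 31 + 30 + 31 + 30 + 31 + 31 + 30 + 31 + 30 + 31 + 31 + 28 + 31 + 30 + 31 + 30 + 31 + 23 = 549.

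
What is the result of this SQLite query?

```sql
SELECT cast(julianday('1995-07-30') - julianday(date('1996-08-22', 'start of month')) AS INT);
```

-368

`start of month` rewinds 1996-08-22 to 1996-08-01.
1 day remains in July 1995 after the 30th (31 − 30).
Full months from August 1995 through July 1996 contribute their day counts.
Then 1 day into August 1996.
Total: 1 + 31 + 30 + 31 + 30 + 31 + 31 + 29 + 31 + 30 + 31 + 30 + 31 + 1 = 368.
The subtraction is earlier − later, so the result is −368 → -368.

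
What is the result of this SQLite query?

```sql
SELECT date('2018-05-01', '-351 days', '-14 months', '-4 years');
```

Applying '-351 days' to 2018-05-01: counting 351 days back gives 2017-05-15.
Adding -14 months to 2017-05-15 gives 2016-03-15.
Adding -4 years to 2016-03-15 gives 2012-03-15.

2012-03-15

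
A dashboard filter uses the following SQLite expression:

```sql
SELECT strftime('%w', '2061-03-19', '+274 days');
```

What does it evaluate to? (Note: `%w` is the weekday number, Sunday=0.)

First apply '+274 days': 2061-03-19 → 2061-12-18.
2061-12-18 is a Sunday; with Sunday=0 that is 0.

0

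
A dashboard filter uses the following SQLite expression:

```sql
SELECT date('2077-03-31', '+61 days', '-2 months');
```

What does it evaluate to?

Applying '+61 days' to 2077-03-31: counting 61 days forward gives 2077-05-31.
Adding -2 months to 2077-05-31 gives 2077-03-31.

2077-03-31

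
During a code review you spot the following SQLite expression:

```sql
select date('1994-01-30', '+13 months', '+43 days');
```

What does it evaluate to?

Adding +13 months to 1994-01-30 targets 1995-02-30. February 1995 has only 28 days, so SQLite normalizes the 2-day overflow forward to 1995-03-02.
Applying '+43 days' to 1995-03-02: counting 43 days forward gives 1995-04-14.

1995-04-14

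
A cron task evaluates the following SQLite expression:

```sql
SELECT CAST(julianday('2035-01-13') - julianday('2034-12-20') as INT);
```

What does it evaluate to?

24

11 days remain in December 2034 after the 20th (31 − 20).
Then 13 days into January 2035.
Total: 11 + 13 = 24.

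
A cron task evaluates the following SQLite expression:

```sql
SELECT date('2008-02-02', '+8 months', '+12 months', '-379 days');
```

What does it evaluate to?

2008-09-18

Adding +8 months to 2008-02-02 gives 2008-10-02.
Adding +12 months to 2008-10-02 gives 2009-10-02.
Applying '-379 days' to 2009-10-02: counting 379 days back gives 2008-09-18.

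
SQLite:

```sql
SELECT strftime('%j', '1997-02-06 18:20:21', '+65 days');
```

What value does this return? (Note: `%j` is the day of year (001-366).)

102

First apply '+65 days': 1997-02-06 18:20:21 → 1997-04-12 18:20:21.
Day-of-year for 1997-04-12: days since 1997-01-01 inclusive = 102, zero-padded to 102.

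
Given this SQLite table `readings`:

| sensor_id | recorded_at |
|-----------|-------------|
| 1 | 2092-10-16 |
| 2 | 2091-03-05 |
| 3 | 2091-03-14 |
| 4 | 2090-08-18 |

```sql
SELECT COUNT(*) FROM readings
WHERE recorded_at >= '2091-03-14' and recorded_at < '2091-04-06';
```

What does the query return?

Rows in [2091-03-14, 2091-04-06): 2091-03-14 → 1 row.

1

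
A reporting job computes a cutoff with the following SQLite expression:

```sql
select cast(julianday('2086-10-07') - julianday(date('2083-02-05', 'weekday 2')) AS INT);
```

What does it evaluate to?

1336

`weekday 2` advances to the next Tuesday; 2083-02-05 is a Friday, so it moves forward to 2083-02-09.
19 days remain in February 2083 after the 9th (28 − 9).
Full months from March 2083 through September 2086 contribute their day counts.
Then 7 days into October 2086.
Total: 19 + 31 + 30 + 31 + 30 + 31 + 31 + 30 + 31 + 30 + 31 + 31 + 29 + 31 + 30 + 31 + 30 + 31 + 31 + 30 + 31 + 30 + 31 + 31 + 28 + 31 + 30 + 31 + 30 + 31 + 31 + 30 + 31 + 30 + 31 + 31 + 28 + 31 + 30 + 31 + 30 + 31 + 31 + 30 + 7 = 1336.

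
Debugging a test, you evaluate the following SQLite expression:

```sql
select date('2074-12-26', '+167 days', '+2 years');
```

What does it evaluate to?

2077-06-11

Applying '+167 days' to 2074-12-26: counting 167 days forward gives 2075-06-11.
Adding +2 years to 2075-06-11 gives 2077-06-11.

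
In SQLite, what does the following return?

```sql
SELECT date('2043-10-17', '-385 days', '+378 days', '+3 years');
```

2046-10-10

Applying '-385 days' to 2043-10-17: counting 385 days back gives 2042-09-27.
Applying '+378 days' to 2042-09-27: counting 378 days forward gives 2043-10-10.
Adding +3 years to 2043-10-10 gives 2046-10-10.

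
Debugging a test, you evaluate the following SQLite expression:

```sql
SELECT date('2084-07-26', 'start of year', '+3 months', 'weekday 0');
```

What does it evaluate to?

`start of year` rewinds 2084-07-26 to 2084-01-01.
Adding +3 months to 2084-01-01 gives 2084-04-01.
`weekday 0` advances to the next Sunday; 2084-04-01 is a Saturday, so it moves forward to 2084-04-02.

2084-04-02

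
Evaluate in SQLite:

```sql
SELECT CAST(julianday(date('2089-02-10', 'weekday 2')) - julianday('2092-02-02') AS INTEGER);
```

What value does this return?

`weekday 2` advances to the next Tuesday; 2089-02-10 is a Thursday, so it moves forward to 2089-02-15.
13 days remain in February 2089 after the 15th (28 − 15).
Full months from March 2089 through January 2092 contribute their day counts.
Then 2 days into February 2092.
Total: 13 + 31 + 30 + 31 + 30 + 31 + 31 + 30 + 31 + 30 + 31 + 31 + 28 + 31 + 30 + 31 + 30 + 31 + 31 + 30 + 31 + 30 + 31 + 31 + 28 + 31 + 30 + 31 + 30 + 31 + 31 + 30 + 31 + 30 + 31 + 31 + 2 = 1082.
The subtraction is earlier − later, so the result is −1082 → -1082.

-1082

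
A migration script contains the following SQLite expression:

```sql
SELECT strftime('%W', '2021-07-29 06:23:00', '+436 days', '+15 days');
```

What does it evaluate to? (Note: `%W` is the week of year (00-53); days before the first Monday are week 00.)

First apply '+436 days', '+15 days': 2021-07-29 06:23:00 → 2022-10-23 06:23:00.
2022-10-23 is a Sunday. SQLite's %W counts Mondays since the year started; the result is 42.

42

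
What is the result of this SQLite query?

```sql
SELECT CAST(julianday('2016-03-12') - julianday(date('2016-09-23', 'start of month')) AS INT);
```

`start of month` rewinds 2016-09-23 to 2016-09-01.
19 days remain in March 2016 after the 12th (31 − 12).
April 2016: 30 days.
May 2016: 31 days.
June 2016: 30 days.
July 2016: 31 days.
August 2016: 31 days.
Then 1 day into September 2016.
Total: 19 + 30 + 31 + 30 + 31 + 31 + 1 = 173.
The subtraction is earlier − later, so the result is −173 → -173.

-173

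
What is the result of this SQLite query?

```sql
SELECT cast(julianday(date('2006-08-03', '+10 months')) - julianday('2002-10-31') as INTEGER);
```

Adding +10 months to 2006-08-03 gives 2007-06-03.
0 days remain in October 2002 after the 31st (31 − 31).
Full months from November 2002 through May 2007 contribute their day counts.
Then 3 days into June 2007.
Total: 0 + 30 + 31 + 31 + 28 + 31 + 30 + 31 + 30 + 31 + 31 + 30 + 31 + 30 + 31 + 31 + 29 + 31 + 30 + 31 + 30 + 31 + 31 + 30 + 31 + 30 + 31 + 31 + 28 + 31 + 30 + 31 + 30 + 31 + 31 + 30 + 31 + 30 + 31 + 31 + 28 + 31 + 30 + 31 + 30 + 31 + 31 + 30 + 31 + 30 + 31 + 31 + 28 + 31 + 30 + 31 + 3 = 1676.

1676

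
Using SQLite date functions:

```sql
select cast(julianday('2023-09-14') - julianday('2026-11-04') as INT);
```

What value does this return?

16 days remain in September 2023 after the 14th (30 − 14).
Full months from October 2023 through October 2026 contribute their day counts.
Then 4 days into November 2026.
Total: 16 + 31 + 30 + 31 + 31 + 29 + 31 + 30 + 31 + 30 + 31 + 31 + 30 + 31 + 30 + 31 + 31 + 28 + 31 + 30 + 31 + 30 + 31 + 31 + 30 + 31 + 30 + 31 + 31 + 28 + 31 + 30 + 31 + 30 + 31 + 31 + 30 + 31 + 4 = 1147.
The subtraction is earlier − later, so the result is −1147 → -1147.

-1147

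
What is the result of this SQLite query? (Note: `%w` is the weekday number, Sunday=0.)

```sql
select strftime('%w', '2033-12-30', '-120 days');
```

4

First apply '-120 days': 2033-12-30 → 2033-09-01.
2033-09-01 is a Thursday; with Sunday=0 that is 4.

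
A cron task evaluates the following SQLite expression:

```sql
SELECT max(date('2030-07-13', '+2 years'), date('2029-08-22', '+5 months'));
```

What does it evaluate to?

2032-07-13

date('2030-07-13', '+2 years') → 2032-07-13.
date('2029-08-22', '+5 months') → 2030-01-22.
Later of the two is 2032-07-13.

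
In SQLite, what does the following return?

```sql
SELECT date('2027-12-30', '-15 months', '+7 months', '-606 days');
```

2025-09-01

Adding -15 months to 2027-12-30 gives 2026-09-30.
Adding +7 months to 2026-09-30 gives 2027-04-30.
Applying '-606 days' to 2027-04-30: counting 606 days back gives 2025-09-01.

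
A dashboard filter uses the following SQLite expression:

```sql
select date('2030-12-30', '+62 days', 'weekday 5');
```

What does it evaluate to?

2031-03-07

Applying '+62 days' to 2030-12-30: counting 62 days forward gives 2031-03-02.
`weekday 5` advances to the next Friday; 2031-03-02 is a Sunday, so it moves forward to 2031-03-07.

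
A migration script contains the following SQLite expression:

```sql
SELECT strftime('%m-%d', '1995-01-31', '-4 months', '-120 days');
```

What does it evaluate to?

06-03

First apply '-4 months', '-120 days': 1995-01-31 → 1994-06-03.
`%m-%d` extracts the month-day: 06-03.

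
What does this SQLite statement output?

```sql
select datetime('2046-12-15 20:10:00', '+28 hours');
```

2046-12-17 00:10:00

+28 hours from 2046-12-15 20:10:00 is 2046-12-17 00:10:00 (crosses midnight).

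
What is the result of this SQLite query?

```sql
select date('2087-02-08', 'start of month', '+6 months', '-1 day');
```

`start of month` rewinds 2087-02-08 to 2087-02-01.
Adding +6 months to 2087-02-01 gives 2087-08-01.
Going back 1 day from 2087-08-01 reaches 2087-07-31 (last day of July, 31 days).

2087-07-31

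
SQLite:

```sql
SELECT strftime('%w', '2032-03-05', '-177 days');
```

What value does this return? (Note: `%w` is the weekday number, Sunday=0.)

First apply '-177 days': 2032-03-05 → 2031-09-10.
2031-09-10 is a Wednesday; with Sunday=0 that is 3.

3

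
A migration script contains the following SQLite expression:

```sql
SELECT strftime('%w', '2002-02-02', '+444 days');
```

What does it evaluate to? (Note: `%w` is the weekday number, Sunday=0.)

First apply '+444 days': 2002-02-02 → 2003-04-22.
2003-04-22 is a Tuesday; with Sunday=0 that is 2.

2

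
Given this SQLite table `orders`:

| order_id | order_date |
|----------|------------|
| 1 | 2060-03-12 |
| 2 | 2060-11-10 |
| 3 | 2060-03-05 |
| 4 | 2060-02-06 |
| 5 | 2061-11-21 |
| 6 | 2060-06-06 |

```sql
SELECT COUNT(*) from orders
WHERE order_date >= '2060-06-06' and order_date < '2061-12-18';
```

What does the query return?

Rows in [2060-06-06, 2061-12-18): 2060-11-10, 2061-11-21, 2060-06-06 → 3 rows.

3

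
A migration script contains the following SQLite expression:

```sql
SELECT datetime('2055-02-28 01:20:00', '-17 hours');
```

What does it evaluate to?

2055-02-27 08:20:00

-17 hours from 2055-02-28 01:20:00 is 2055-02-27 08:20:00 (crosses midnight).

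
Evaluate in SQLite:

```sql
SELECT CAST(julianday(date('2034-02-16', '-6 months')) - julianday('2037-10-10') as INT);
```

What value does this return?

Adding -6 months to 2034-02-16 gives 2033-08-16.
15 days remain in August 2033 after the 16th (31 − 16).
Full months from September 2033 through September 2037 contribute their day counts.
Then 10 days into October 2037.
Total: 15 + 30 + 31 + 30 + 31 + 31 + 28 + 31 + 30 + 31 + 30 + 31 + 31 + 30 + 31 + 30 + 31 + 31 + 28 + 31 + 30 + 31 + 30 + 31 + 31 + 30 + 31 + 30 + 31 + 31 + 29 + 31 + 30 + 31 + 30 + 31 + 31 + 30 + 31 + 30 + 31 + 31 + 28 + 31 + 30 + 31 + 30 + 31 + 31 + 30 + 10 = 1516.
The subtraction is earlier − later, so the result is −1516 → -1516.

-1516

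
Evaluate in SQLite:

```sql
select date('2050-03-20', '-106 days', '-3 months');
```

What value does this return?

2049-09-04

Applying '-106 days' to 2050-03-20: counting 106 days back gives 2049-12-04.
Adding -3 months to 2049-12-04 gives 2049-09-04.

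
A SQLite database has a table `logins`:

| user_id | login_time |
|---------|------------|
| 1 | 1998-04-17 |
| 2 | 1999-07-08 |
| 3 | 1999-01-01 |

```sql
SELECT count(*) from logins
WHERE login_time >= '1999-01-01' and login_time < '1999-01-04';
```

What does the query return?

1

Rows in [1999-01-01, 1999-01-04): 1999-01-01 → 1 row.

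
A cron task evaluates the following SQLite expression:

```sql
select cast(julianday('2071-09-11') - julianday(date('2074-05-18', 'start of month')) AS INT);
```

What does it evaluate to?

-963

`start of month` rewinds 2074-05-18 to 2074-05-01.
19 days remain in September 2071 after the 11th (30 − 11).
Full months from October 2071 through April 2074 contribute their day counts.
Then 1 day into May 2074.
Total: 19 + 31 + 30 + 31 + 31 + 29 + 31 + 30 + 31 + 30 + 31 + 31 + 30 + 31 + 30 + 31 + 31 + 28 + 31 + 30 + 31 + 30 + 31 + 31 + 30 + 31 + 30 + 31 + 31 + 28 + 31 + 30 + 1 = 963.
The subtraction is earlier − later, so the result is −963 → -963.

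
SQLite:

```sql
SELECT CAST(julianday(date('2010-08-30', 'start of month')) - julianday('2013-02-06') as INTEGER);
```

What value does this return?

-920

`start of month` rewinds 2010-08-30 to 2010-08-01.
30 days remain in August 2010 after the 1st (31 − 1).
Full months from September 2010 through January 2013 contribute their day counts.
Then 6 days into February 2013.
Total: 30 + 30 + 31 + 30 + 31 + 31 + 28 + 31 + 30 + 31 + 30 + 31 + 31 + 30 + 31 + 30 + 31 + 31 + 29 + 31 + 30 + 31 + 30 + 31 + 31 + 30 + 31 + 30 + 31 + 31 + 6 = 920.
The subtraction is earlier − later, so the result is −920 → -920.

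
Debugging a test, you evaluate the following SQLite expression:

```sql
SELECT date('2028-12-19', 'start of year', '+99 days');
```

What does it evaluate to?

2028-04-09

`start of year` rewinds 2028-12-19 to 2028-01-01.
Applying '+99 days' to 2028-01-01: counting 99 days forward gives 2028-04-09.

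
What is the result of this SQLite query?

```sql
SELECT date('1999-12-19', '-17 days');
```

1999-12-02

Going back 17 days within December lands on 1999-12-02.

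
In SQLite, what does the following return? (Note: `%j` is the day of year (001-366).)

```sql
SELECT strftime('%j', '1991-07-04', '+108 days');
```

First apply '+108 days': 1991-07-04 → 1991-10-20.
Day-of-year for 1991-10-20: days since 1991-01-01 inclusive = 293, zero-padded to 293.

293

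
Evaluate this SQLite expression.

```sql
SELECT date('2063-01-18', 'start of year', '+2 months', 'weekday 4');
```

2063-03-01

`start of year` rewinds 2063-01-18 to 2063-01-01.
Adding +2 months to 2063-01-01 gives 2063-03-01.
`weekday 4` advances to the next Thursday; 2063-03-01 is already a Thursday, so it stays at 2063-03-01.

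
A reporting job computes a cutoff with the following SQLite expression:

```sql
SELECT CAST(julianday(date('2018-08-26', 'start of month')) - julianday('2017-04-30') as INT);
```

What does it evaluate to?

458

`start of month` rewinds 2018-08-26 to 2018-08-01.
0 days remain in April 2017 after the 30th (30 − 30).
Full months from May 2017 through July 2018 contribute their day counts.
Then 1 day into August 2018.
Total: 0 + 31 + 30 + 31 + 31 + 30 + 31 + 30 + 31 + 31 + 28 + 31 + 30 + 31 + 30 + 31 + 1 = 458.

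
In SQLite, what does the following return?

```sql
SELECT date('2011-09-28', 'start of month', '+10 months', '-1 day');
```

`start of month` rewinds 2011-09-28 to 2011-09-01.
Adding +10 months to 2011-09-01 gives 2012-07-01.
Going back 1 day from 2012-07-01 reaches 2012-06-30 (last day of June, 30 days).

2012-06-30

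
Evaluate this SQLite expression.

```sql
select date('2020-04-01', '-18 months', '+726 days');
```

2020-09-26

Adding -18 months to 2020-04-01 gives 2018-10-01.
Applying '+726 days' to 2018-10-01: counting 726 days forward gives 2020-09-26.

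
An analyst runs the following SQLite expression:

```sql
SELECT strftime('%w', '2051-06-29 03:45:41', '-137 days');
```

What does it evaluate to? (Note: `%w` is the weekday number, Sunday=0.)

First apply '-137 days': 2051-06-29 03:45:41 → 2051-02-12 03:45:41.
2051-02-12 is a Sunday; with Sunday=0 that is 0.

0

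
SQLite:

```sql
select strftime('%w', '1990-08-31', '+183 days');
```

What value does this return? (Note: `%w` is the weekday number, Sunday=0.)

First apply '+183 days': 1990-08-31 → 1991-03-02.
1991-03-02 is a Saturday; with Sunday=0 that is 6.

6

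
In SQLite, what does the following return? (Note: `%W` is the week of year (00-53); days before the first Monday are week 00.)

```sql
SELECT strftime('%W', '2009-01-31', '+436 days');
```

15

First apply '+436 days': 2009-01-31 → 2010-04-12.
2010-04-12 is a Monday. SQLite's %W counts Mondays since the year started; the result is 15.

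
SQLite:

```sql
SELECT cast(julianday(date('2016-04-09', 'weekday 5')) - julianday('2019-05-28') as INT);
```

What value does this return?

`weekday 5` advances to the next Friday; 2016-04-09 is a Saturday, so it moves forward to 2016-04-15.
15 days remain in April 2016 after the 15th (30 − 15).
Full months from May 2016 through April 2019 contribute their day counts.
Then 28 days into May 2019.
Total: 15 + 31 + 30 + 31 + 31 + 30 + 31 + 30 + 31 + 31 + 28 + 31 + 30 + 31 + 30 + 31 + 31 + 30 + 31 + 30 + 31 + 31 + 28 + 31 + 30 + 31 + 30 + 31 + 31 + 30 + 31 + 30 + 31 + 31 + 28 + 31 + 30 + 28 = 1138.
The subtraction is earlier − later, so the result is −1138 → -1138.

-1138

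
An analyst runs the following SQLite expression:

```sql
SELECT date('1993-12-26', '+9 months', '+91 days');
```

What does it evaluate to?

Adding +9 months to 1993-12-26 gives 1994-09-26.
Applying '+91 days' to 1994-09-26: counting 91 days forward gives 1994-12-26.

1994-12-26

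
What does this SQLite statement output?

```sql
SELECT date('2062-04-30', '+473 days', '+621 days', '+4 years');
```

Applying '+473 days' to 2062-04-30: counting 473 days forward gives 2063-08-16.
Applying '+621 days' to 2063-08-16: counting 621 days forward gives 2065-04-28.
Adding +4 years to 2065-04-28 gives 2069-04-28.

2069-04-28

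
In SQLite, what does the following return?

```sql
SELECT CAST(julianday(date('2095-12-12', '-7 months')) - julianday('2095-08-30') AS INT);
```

Adding -7 months to 2095-12-12 gives 2095-05-12.
19 days remain in May 2095 after the 12th (31 − 12).
June 2095: 30 days.
July 2095: 31 days.
Then 30 days into August 2095.
Total: 19 + 30 + 31 + 30 = 110.
The subtraction is earlier − later, so the result is −110 → -110.

-110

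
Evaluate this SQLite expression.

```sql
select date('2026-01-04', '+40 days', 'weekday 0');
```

2026-02-15

January 2026 has 31 days; 27 remain after the 4th, so 28 days reach 2026-02-01.
Advancing 12 more days within February lands on 2026-02-13.
`weekday 0` advances to the next Sunday; 2026-02-13 is a Friday, so it moves forward to 2026-02-15.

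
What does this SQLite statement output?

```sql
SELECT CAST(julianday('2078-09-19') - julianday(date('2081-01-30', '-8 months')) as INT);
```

-619

Adding -8 months to 2081-01-30 gives 2080-05-30.
11 days remain in September 2078 after the 19th (30 − 19).
Full months from October 2078 through April 2080 contribute their day counts.
Then 30 days into May 2080.
Total: 11 + 31 + 30 + 31 + 31 + 28 + 31 + 30 + 31 + 30 + 31 + 31 + 30 + 31 + 30 + 31 + 31 + 29 + 31 + 30 + 30 = 619.
The subtraction is earlier − later, so the result is −619 → -619.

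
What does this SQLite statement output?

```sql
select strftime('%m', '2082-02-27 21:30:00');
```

`%m` extracts the 2-digit month (01-12): 02.

02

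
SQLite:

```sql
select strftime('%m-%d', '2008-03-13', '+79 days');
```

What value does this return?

First apply '+79 days': 2008-03-13 → 2008-05-31.
`%m-%d` extracts the month-day: 05-31.

05-31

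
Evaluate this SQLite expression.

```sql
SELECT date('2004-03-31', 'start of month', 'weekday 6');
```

`start of month` rewinds 2004-03-31 to 2004-03-01.
`weekday 6` advances to the next Saturday; 2004-03-01 is a Monday, so it moves forward to 2004-03-06.

2004-03-06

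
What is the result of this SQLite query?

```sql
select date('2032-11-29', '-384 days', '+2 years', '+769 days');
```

2035-12-20

Applying '-384 days' to 2032-11-29: counting 384 days back gives 2031-11-11.
Adding +2 years to 2031-11-11 gives 2033-11-11.
Applying '+769 days' to 2033-11-11: counting 769 days forward gives 2035-12-20.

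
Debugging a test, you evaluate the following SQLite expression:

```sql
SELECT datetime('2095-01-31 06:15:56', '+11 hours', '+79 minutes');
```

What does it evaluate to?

+11 hours from 2095-01-31 06:15:56 is 2095-01-31 17:15:56.
79 minutes = 1h 19m; +79 minutes from 2095-01-31 17:15:56 is 2095-01-31 18:34:56.

2095-01-31 18:34:56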